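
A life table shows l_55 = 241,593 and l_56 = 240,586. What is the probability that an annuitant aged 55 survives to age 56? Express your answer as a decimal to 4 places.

We want 1p55 = l_56/l_55.
The conditional survival probability is l_56/l_55 = 240,586/241,593 = 0.995832.

0.9958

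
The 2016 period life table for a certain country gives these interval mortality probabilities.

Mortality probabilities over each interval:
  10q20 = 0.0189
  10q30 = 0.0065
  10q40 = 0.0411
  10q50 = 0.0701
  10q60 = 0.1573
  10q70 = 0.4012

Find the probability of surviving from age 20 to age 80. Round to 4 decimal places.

60p20 = (1 − 0.0189) × (1 − 0.0065) × (1 − 0.0411) × (1 − 0.0701) × (1 − 0.1573) × (1 − 0.4012).
= 0.9811 × 0.9935 × 0.9589 × 0.9299 × 0.8427 × 0.5988 = 0.438577.

0.4386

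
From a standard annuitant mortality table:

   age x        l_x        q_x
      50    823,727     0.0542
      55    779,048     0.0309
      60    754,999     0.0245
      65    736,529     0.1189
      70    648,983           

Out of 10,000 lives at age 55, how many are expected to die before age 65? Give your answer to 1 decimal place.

545.8

The relevant probability is 1 − 736,529/779,048 = 0.054578.
Expected number = 10,000 × 0.054578 = 545.8.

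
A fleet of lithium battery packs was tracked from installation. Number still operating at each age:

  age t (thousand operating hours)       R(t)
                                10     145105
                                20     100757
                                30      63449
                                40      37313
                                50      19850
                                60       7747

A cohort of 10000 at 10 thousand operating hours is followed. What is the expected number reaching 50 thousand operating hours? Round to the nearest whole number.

The relevant probability is 19850/145105 = 0.136797.
Expected number = 10000 × 0.136797 = 1368.

1368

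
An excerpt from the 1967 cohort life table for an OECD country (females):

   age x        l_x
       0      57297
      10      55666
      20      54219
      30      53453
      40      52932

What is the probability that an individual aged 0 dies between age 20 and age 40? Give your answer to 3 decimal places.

This is the probability of reaching 20 but not 40, conditional on being alive at 0: (l_20 − l_40) / l_0.
= (54219 − 52932) / 57297 = 1287 / 57297 = 0.022462.

0.022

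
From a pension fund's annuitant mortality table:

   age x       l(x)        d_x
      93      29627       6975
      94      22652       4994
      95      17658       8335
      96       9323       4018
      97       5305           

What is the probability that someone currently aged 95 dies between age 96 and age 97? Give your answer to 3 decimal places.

0.228

This is the probability of reaching 96 but not 97, conditional on being alive at 95: (l(96) − l(97)) / l(95).
= (9323 − 5305) / 17658 = 4018 / 17658 = 0.227546.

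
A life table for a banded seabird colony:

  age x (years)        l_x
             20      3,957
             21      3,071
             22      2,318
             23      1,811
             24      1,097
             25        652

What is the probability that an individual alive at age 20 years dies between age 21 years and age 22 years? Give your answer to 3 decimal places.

This is the probability of reaching 21 but not 22, conditional on being alive at 20: (l_21 − l_22) / l_20.
= (3,071 − 2,318) / 3,957 = 753 / 3,957 = 0.190296.

0.190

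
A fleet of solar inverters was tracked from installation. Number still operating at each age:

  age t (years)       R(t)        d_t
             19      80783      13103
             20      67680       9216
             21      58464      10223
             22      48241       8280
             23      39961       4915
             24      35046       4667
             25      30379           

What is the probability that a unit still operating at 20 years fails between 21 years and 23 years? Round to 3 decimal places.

This is the probability of reaching 21 but not 23, conditional on being operational at 20: (R(21) − R(23)) / R(20).
= (58464 − 39961) / 67680 = 18503 / 67680 = 0.273389.

0.273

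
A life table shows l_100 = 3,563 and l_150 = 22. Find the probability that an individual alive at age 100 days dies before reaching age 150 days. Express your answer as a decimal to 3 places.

P(die before 150 | alive at 100) = 1 − l_150/l_100 = 1 − 22/3,563 = (3,541)/3,563 = 0.993825.

0.994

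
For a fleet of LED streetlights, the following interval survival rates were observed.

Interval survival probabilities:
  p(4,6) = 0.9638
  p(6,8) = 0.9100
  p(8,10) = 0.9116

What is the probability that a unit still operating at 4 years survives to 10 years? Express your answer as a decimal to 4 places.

0.7995

The overall survival probability is 0.9638 × 0.9100 × 0.9116.
= 0.799526.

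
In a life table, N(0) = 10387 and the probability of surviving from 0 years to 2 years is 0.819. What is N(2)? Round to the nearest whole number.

N(2) = N(0) × p = 10387 × 0.819 = 8507.

8507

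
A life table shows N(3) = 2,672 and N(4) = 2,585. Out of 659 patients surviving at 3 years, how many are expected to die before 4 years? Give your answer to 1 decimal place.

The relevant probability is 1 − 2,585/2,672 = 0.032560.
Expected number = 659 × 0.032560 = 21.5.

21.5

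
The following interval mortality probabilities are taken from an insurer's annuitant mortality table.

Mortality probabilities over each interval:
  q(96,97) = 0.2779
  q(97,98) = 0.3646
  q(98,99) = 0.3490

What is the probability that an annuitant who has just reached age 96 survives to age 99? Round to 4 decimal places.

The overall survival probability is (1 − 0.2779) × (1 − 0.3646) × (1 − 0.3490).
= 0.7221 × 0.6354 × 0.6510 = 0.298693.

0.2987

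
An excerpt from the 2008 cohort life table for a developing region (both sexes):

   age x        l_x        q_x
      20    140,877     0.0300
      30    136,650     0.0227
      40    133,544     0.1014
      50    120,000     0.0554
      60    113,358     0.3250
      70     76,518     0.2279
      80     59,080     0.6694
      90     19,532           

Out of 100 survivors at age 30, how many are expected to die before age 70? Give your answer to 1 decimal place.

The relevant probability is 1 − 76,518/136,650 = 0.440044.
Expected number = 100 × 0.440044 = 44.0.

44.0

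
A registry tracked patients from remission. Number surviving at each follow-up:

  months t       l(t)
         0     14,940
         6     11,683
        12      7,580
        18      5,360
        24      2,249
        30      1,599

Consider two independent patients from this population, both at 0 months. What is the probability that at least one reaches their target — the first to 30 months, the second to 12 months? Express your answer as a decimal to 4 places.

p₁ = l(30)/l(0) = 1,599/14,940 = 0.107028; p₂ = l(12)/l(0) = 7,580/14,940 = 0.507363.
P(at least one) = 1 − (1−p₁)(1−p₂) = 1 − 0.892972 × 0.492637 = 0.560089.

0.5601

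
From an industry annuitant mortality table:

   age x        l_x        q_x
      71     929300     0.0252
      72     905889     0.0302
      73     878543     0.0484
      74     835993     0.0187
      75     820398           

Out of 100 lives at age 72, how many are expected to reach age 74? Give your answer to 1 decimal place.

The relevant probability is 835993/905889 = 0.922843.
Expected number = 100 × 0.922843 = 92.3.

92.3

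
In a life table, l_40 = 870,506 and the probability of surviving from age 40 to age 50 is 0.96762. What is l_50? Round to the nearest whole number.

l_50 = l_40 × p = 870,506 × 0.96762 = 842319.

842319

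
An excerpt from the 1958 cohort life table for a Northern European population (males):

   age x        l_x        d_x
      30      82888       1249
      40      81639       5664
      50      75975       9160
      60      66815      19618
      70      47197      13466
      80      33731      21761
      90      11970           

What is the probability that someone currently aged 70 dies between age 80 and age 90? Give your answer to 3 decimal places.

0.461

We want 10|10q70 = (l_80 − l_90)/l_70.
This is the probability of reaching 80 but not 90, conditional on being alive at 70: (l_80 − l_90) / l_70.
= (33731 − 11970) / 47197 = 21761 / 47197 = 0.461067.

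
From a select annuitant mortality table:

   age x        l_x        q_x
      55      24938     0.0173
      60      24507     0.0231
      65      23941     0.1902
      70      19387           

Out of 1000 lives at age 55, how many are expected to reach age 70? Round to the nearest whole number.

The relevant probability is 19387/24938 = 0.777408.
Expected number = 1000 × 0.777408 = 777.

777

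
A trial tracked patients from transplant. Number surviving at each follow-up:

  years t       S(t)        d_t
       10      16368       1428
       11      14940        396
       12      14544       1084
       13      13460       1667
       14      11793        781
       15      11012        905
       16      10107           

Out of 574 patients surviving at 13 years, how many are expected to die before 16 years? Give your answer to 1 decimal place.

The relevant probability is 1 − 10107/13460 = 0.249108.
Expected number = 574 × 0.249108 = 143.0.

143.0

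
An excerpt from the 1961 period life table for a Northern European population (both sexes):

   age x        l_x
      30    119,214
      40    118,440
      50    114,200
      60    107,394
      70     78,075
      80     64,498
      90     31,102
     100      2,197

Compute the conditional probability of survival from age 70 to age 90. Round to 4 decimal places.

0.3984

The conditional survival probability is l_90/l_70 = 31,102/78,075 = 0.398361.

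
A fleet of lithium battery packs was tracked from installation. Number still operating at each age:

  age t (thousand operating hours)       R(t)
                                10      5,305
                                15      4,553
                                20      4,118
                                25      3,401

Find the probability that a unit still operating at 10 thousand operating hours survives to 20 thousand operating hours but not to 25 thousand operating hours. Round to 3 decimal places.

0.135

This is the probability of reaching 20 but not 25, conditional on being operational at 10: (R(20) − R(25)) / R(10).
= (4,118 − 3,401) / 5,305 = 717 / 5,305 = 0.135156.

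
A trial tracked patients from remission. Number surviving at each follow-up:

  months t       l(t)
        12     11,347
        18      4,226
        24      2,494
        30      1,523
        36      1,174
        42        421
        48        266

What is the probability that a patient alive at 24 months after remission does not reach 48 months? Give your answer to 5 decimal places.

0.89334

P(die before 48 | alive at 24) = 1 − l(48)/l(24) = 1 − 266/2,494 = (2,228)/2,494 = 0.893344.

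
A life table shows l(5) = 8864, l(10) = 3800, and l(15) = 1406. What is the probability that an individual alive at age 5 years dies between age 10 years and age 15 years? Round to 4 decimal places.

This is the probability of reaching 10 but not 15, conditional on being alive at 5: (l(10) − l(15)) / l(5).
= (3800 − 1406) / 8864 = 2394 / 8864 = 0.270081.

0.2701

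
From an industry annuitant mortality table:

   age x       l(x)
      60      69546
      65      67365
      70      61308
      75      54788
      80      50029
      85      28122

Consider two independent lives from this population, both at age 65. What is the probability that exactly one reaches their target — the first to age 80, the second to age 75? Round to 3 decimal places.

p₁ = l(80)/l(65) = 50029/67365 = 0.742656; p₂ = l(75)/l(65) = 54788/67365 = 0.813301.
P(exactly one) = p₁(1−p₂) + (1−p₁)p₂ = 0.138653 + 0.209298 = 0.347951.

0.348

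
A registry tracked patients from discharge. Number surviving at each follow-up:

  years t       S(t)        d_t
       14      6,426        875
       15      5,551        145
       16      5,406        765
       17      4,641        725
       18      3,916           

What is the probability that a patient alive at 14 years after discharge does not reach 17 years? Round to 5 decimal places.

0.27778

P(die before 17 | alive at 14) = 1 − S(17)/S(14) = 1 − 4,641/6,426 = (1,785)/6,426 = 0.277778.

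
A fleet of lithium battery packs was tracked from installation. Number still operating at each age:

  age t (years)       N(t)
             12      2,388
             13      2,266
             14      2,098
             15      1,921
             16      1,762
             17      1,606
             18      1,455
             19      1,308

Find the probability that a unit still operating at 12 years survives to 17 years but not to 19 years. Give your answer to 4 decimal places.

0.1248

This is the probability of reaching 17 but not 19, conditional on being operational at 12: (N(17) − N(19)) / N(12).
= (1,606 − 1,308) / 2,388 = 298 / 2,388 = 0.124791.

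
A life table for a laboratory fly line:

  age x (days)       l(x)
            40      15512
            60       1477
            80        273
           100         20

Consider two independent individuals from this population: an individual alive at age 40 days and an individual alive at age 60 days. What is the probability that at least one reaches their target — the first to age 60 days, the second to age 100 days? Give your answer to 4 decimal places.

0.1075

p₁ = l(60)/l(40) = 1477/15512 = 0.095217; p₂ = l(100)/l(60) = 20/1477 = 0.013541.
P(at least one) = 1 − (1−p₁)(1−p₂) = 1 − 0.904783 × 0.986459 = 0.107469.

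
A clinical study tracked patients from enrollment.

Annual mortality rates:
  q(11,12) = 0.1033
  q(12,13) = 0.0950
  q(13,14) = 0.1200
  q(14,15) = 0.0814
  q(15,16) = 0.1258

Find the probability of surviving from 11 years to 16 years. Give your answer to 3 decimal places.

The overall survival probability is (1 − 0.1033) × (1 − 0.0950) × (1 − 0.1200) × (1 − 0.0814) × (1 − 0.1258).
= 0.8967 × 0.9050 × 0.8800 × 0.9186 × 0.8742 = 0.573477.

0.573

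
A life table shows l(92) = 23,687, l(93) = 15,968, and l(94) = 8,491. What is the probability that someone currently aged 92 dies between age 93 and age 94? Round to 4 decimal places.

0.3157

This is the probability of reaching 93 but not 94, conditional on being alive at 92: (l(93) − l(94)) / l(92).
= (15,968 − 8,491) / 23,687 = 7,477 / 23,687 = 0.315658.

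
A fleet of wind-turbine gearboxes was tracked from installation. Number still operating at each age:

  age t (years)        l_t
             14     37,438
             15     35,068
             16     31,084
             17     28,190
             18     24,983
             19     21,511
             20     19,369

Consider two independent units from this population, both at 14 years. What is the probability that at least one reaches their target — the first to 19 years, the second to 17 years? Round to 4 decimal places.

0.8949

p₁ = l_19/l_14 = 21,511/37,438 = 0.574577; p₂ = l_17/l_14 = 28,190/37,438 = 0.752978.
P(at least one) = 1 − (1−p₁)(1−p₂) = 1 − 0.425423 × 0.247022 = 0.894911.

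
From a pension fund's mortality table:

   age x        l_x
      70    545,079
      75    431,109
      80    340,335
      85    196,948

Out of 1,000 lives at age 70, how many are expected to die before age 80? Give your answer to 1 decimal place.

375.6

The relevant probability is 1 − 340,335/545,079 = 0.375623.
Expected number = 1,000 × 0.375623 = 375.6.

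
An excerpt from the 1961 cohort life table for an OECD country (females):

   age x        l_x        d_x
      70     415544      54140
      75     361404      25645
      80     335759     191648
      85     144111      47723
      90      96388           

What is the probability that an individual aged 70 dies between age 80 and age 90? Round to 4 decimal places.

0.5760

We want 10|10q70 = (l_80 − l_90)/l_70.
This is the probability of reaching 80 but not 90, conditional on being alive at 70: (l_80 − l_90) / l_70.
= (335759 − 96388) / 415544 = 239371 / 415544 = 0.576042.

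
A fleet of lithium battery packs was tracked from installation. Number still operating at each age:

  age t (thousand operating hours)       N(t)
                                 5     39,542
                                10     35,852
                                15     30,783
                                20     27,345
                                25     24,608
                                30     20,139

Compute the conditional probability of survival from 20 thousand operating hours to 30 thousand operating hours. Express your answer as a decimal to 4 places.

0.7365

The conditional survival probability is N(30)/N(20) = 20,139/27,345 = 0.736478.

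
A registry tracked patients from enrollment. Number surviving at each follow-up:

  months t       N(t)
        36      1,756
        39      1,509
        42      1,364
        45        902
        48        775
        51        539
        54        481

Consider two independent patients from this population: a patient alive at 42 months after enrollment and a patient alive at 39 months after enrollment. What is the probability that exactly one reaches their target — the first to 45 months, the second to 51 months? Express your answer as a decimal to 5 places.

0.54607

p₁ = N(45)/N(42) = 902/1,364 = 0.661290; p₂ = N(51)/N(39) = 539/1,509 = 0.357190.
P(exactly one) = p₁(1−p₂) + (1−p₁)p₂ = 0.425084 + 0.120984 = 0.546068.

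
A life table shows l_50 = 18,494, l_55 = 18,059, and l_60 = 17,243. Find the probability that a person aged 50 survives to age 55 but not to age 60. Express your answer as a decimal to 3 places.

0.044

We want 5|5q50 = (l_55 − l_60)/l_50.
This is the probability of reaching 55 but not 60, conditional on being alive at 50: (l_55 − l_60) / l_50.
= (18,059 − 17,243) / 18,494 = 816 / 18,494 = 0.044122.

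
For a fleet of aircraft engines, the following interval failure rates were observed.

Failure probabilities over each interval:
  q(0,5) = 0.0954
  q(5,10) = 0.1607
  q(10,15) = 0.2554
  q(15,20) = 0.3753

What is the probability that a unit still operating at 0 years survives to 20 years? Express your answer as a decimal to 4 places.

0.3532

P(survive 0→20) = (1 − 0.0954) × (1 − 0.1607) × (1 − 0.2554) × (1 − 0.3753).
= 0.9046 × 0.8393 × 0.7446 × 0.6247 = 0.353157.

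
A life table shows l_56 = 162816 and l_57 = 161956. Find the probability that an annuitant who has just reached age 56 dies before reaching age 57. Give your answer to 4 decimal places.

P(die before 57 | alive at 56) = 1 − l_57/l_56 = 1 − 161956/162816 = (860)/162816 = 0.005282.

0.0053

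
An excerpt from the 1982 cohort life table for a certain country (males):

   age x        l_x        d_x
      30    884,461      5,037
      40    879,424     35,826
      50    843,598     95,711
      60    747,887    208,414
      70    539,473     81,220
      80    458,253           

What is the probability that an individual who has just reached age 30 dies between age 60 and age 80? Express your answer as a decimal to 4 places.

We want 30|20q30 = (l_60 − l_80)/l_30.
This is the probability of reaching 60 but not 80, conditional on being alive at 30: (l_60 − l_80) / l_30.
= (747,887 − 458,253) / 884,461 = 289,634 / 884,461 = 0.327469.

0.3275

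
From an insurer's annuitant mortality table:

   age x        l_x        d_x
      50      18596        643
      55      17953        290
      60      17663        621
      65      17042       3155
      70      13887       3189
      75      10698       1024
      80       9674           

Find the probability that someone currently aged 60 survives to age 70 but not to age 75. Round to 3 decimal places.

0.181

We want 10|5q60 = (l_70 − l_75)/l_60.
This is the probability of reaching 70 but not 75, conditional on being alive at 60: (l_70 − l_75) / l_60.
= (13887 − 10698) / 17663 = 3189 / 17663 = 0.180547.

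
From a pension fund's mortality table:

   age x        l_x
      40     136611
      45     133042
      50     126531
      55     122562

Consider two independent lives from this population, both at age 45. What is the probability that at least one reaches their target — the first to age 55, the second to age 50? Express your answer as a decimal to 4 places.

0.9961

p₁ = l_55/l_45 = 122562/133042 = 0.921228; p₂ = l_50/l_45 = 126531/133042 = 0.951061.
P(at least one) = 1 − (1−p₁)(1−p₂) = 1 − 0.078772 × 0.048939 = 0.996145.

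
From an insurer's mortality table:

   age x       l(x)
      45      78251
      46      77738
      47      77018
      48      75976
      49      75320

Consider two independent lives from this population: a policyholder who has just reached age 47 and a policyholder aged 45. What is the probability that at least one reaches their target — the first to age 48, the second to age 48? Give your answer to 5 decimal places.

0.99961

p₁ = l(48)/l(47) = 75976/77018 = 0.986471; p₂ = l(48)/l(45) = 75976/78251 = 0.970927.
P(at least one) = 1 − (1−p₁)(1−p₂) = 1 − 0.013529 × 0.029073 = 0.999607.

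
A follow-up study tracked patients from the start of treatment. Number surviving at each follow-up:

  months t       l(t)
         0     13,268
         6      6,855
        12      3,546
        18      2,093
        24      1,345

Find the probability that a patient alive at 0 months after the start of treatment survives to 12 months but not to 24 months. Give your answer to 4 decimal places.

This is the probability of reaching 12 but not 24, conditional on being alive at 0: (l(12) − l(24)) / l(0).
= (3,546 − 1,345) / 13,268 = 2,201 / 13,268 = 0.165888.

0.1659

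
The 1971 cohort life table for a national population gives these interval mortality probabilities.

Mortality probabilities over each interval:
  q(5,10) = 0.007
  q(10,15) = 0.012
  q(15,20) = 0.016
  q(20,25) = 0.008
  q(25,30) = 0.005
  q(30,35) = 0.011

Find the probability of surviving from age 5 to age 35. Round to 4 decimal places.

0.9424

P(survive 5→35) = (1 − 0.007) × (1 − 0.012) × (1 − 0.016) × (1 − 0.008) × (1 − 0.005) × (1 − 0.011).
= 0.993 × 0.988 × 0.984 × 0.992 × 0.995 × 0.989 = 0.942394.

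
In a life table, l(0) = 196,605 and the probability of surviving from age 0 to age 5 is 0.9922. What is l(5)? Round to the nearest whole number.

195071

l(5) = l(0) × p = 196,605 × 0.9922 = 195071.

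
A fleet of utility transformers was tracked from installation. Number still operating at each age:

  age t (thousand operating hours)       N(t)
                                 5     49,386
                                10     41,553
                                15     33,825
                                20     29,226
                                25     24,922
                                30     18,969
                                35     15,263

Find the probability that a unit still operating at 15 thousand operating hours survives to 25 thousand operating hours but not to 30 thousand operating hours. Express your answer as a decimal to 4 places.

0.1760

This is the probability of reaching 25 but not 30, conditional on being operational at 15: (N(25) − N(30)) / N(15).
= (24,922 − 18,969) / 33,825 = 5,953 / 33,825 = 0.175994.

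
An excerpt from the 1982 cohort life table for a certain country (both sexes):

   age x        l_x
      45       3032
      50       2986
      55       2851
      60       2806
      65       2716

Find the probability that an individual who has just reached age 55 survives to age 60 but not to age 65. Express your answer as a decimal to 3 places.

0.032

We want 5|5q55 = (l_60 − l_65)/l_55.
This is the probability of reaching 60 but not 65, conditional on being alive at 55: (l_60 − l_65) / l_55.
= (2806 − 2716) / 2851 = 90 / 2851 = 0.031568.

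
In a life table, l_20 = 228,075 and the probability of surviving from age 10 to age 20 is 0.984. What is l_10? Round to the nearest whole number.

l_10 = l_20 / p = 228,075 / 0.984 = 231784.

231784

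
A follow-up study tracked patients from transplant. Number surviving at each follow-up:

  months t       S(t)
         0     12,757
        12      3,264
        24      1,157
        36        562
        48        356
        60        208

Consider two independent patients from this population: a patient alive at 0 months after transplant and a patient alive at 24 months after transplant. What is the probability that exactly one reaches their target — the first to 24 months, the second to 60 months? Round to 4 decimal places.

p₁ = S(24)/S(0) = 1,157/12,757 = 0.090695; p₂ = S(60)/S(24) = 208/1,157 = 0.179775.
P(exactly one) = p₁(1−p₂) + (1−p₁)p₂ = 0.074390 + 0.163470 = 0.237861.

0.2379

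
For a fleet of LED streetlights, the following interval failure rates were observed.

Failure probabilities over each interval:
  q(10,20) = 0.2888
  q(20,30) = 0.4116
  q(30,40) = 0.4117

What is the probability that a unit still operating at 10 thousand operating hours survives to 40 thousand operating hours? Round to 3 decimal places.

The overall survival probability is (1 − 0.2888) × (1 − 0.4116) × (1 − 0.4117).
= 0.7112 × 0.5884 × 0.5883 = 0.246186.

0.246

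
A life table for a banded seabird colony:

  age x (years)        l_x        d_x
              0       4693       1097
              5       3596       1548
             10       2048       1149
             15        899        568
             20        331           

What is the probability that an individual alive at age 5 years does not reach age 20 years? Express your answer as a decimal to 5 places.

P(die before 20 | alive at 5) = 1 − l_20/l_5 = 1 − 331/3596 = (3265)/3596 = 0.907953.

0.90795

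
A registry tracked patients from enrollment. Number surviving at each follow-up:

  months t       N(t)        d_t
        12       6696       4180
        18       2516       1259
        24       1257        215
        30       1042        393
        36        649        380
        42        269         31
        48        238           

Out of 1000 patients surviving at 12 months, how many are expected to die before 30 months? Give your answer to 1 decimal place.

844.4

The relevant probability is 1 − 1042/6696 = 0.844385.
Expected number = 1000 × 0.844385 = 844.4.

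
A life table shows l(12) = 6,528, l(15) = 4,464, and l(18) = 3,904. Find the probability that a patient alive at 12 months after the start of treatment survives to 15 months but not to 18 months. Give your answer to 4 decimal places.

This is the probability of reaching 15 but not 18, conditional on being alive at 12: (l(15) − l(18)) / l(12).
= (4,464 − 3,904) / 6,528 = 560 / 6,528 = 0.085784.

0.0858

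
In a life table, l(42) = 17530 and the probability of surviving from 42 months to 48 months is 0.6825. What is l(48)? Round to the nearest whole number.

l(48) = l(42) × p = 17530 × 0.6825 = 11964.

11964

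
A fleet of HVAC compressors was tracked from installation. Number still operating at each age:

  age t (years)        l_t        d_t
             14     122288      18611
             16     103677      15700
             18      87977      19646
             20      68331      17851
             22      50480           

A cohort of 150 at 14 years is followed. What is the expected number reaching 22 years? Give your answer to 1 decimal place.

The relevant probability is 50480/122288 = 0.412796.
Expected number = 150 × 0.412796 = 61.9.

61.9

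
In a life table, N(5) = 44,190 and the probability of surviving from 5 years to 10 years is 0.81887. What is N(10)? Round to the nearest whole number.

36186

N(10) = N(5) × p = 44,190 × 0.81887 = 36186.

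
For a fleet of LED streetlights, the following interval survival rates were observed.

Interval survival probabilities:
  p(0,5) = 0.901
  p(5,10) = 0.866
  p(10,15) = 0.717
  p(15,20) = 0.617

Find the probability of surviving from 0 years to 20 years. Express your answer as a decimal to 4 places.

P(survive 0→20) = 0.901 × 0.866 × 0.717 × 0.617.
= 0.345181.

0.3452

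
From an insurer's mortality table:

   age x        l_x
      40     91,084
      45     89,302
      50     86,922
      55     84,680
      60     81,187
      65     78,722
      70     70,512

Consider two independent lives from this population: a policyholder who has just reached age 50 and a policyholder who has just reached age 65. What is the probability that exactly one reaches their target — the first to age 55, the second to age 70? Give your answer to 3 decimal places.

p₁ = l_55/l_50 = 84,680/86,922 = 0.974207; p₂ = l_70/l_65 = 70,512/78,722 = 0.895709.
P(exactly one) = p₁(1−p₂) + (1−p₁)p₂ = 0.101601 + 0.023103 = 0.124704.

0.125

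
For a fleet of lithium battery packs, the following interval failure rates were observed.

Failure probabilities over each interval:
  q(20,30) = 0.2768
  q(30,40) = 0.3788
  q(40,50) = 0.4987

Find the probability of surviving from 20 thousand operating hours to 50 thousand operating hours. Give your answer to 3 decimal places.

0.225

Survival from 20 to 50 is the product of surviving each interval: (1 − 0.2768) × (1 − 0.3788) × (1 − 0.4987).
= 0.7232 × 0.6212 × 0.5013 = 0.225210.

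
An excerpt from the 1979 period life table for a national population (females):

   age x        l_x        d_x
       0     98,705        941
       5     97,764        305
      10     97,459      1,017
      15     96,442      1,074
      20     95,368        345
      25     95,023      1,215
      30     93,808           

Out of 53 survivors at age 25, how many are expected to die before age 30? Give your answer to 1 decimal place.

0.7

The relevant probability is 1 − 93,808/95,023 = 0.012786.
Expected number = 53 × 0.012786 = 0.7.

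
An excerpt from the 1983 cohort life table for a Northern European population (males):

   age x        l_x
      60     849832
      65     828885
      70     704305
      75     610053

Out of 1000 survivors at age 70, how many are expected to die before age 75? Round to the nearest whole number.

134

The relevant probability is 1 − 610053/704305 = 0.133823.
Expected number = 1000 × 0.133823 = 134.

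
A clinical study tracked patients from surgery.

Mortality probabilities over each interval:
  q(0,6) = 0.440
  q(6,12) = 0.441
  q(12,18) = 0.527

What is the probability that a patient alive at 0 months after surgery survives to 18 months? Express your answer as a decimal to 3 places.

P(survive 0→18) = (1 − 0.440) × (1 − 0.441) × (1 − 0.527).
= 0.560 × 0.559 × 0.473 = 0.148068.

0.148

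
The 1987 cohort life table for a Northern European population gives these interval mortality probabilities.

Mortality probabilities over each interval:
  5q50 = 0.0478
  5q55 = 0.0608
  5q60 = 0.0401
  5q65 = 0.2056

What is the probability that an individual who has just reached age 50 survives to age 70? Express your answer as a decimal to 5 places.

Survival from 50 to 70 is the product of surviving each interval: (1 − 0.0478) × (1 − 0.0608) × (1 − 0.0401) × (1 − 0.2056).
= 0.9522 × 0.9392 × 0.9599 × 0.7944 = 0.681948.

0.68195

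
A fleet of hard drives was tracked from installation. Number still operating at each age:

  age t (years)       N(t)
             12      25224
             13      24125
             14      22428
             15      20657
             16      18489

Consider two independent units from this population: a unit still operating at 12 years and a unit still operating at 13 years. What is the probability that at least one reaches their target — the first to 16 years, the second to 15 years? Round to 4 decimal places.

0.9616

p₁ = N(16)/N(12) = 18489/25224 = 0.732992; p₂ = N(15)/N(13) = 20657/24125 = 0.856249.
P(at least one) = 1 − (1−p₁)(1−p₂) = 1 − 0.267008 × 0.143751 = 0.961617.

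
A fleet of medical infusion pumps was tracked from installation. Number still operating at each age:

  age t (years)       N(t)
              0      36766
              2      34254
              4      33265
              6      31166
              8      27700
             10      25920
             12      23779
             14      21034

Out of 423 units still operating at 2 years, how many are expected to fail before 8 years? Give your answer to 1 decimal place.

80.9

The relevant probability is 1 − 27700/34254 = 0.191335.
Expected number = 423 × 0.191335 = 80.9.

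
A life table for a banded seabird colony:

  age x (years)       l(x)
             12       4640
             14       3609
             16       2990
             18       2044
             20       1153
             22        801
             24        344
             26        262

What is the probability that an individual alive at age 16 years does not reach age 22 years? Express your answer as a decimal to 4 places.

0.7321

P(die before 22 | alive at 16) = 1 − l(22)/l(16) = 1 − 801/2990 = (2189)/2990 = 0.732107.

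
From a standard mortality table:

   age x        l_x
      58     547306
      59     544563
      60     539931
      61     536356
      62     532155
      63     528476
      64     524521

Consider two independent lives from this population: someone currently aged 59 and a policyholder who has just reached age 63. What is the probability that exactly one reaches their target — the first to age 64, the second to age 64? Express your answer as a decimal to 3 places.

p₁ = l_64/l_59 = 524521/544563 = 0.963196; p₂ = l_64/l_63 = 524521/528476 = 0.992516.
P(exactly one) = p₁(1−p₂) + (1−p₁)p₂ = 0.007209 + 0.036529 = 0.043737.

0.044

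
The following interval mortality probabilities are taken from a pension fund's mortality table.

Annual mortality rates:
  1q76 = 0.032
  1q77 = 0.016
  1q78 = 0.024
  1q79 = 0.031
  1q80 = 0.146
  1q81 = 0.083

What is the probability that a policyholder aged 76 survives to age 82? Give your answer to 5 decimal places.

0.70546

Survival from 76 to 82 is the product of surviving each interval: (1 − 0.032) × (1 − 0.016) × (1 − 0.024) × (1 − 0.031) × (1 − 0.146) × (1 − 0.083).
= 0.968 × 0.984 × 0.976 × 0.969 × 0.854 × 0.917 = 0.705458.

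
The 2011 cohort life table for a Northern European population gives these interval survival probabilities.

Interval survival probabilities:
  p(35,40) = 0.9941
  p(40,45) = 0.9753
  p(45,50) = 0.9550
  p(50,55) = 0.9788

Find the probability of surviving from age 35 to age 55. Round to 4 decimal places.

0.9063

The overall survival probability is 0.9941 × 0.9753 × 0.9550 × 0.9788.
= 0.906287.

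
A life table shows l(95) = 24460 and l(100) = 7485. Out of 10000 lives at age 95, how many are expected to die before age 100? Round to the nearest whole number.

6940

The relevant probability is 1 − 7485/24460 = 0.693990.
Expected number = 10000 × 0.693990 = 6940.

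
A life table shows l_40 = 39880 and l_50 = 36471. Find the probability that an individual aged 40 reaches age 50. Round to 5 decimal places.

0.91452

We want 10p40 = l_50/l_40.
The conditional survival probability is l_50/l_40 = 36471/39880 = 0.914519.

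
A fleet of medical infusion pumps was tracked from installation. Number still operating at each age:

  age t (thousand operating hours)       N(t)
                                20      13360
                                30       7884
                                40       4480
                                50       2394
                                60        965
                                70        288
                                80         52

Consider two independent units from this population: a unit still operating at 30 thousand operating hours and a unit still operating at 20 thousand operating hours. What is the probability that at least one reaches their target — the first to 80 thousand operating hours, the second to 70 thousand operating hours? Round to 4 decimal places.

p₁ = N(80)/N(30) = 52/7884 = 0.006596; p₂ = N(70)/N(20) = 288/13360 = 0.021557.
P(at least one) = 1 − (1−p₁)(1−p₂) = 1 − 0.993404 × 0.978443 = 0.028011.

0.0280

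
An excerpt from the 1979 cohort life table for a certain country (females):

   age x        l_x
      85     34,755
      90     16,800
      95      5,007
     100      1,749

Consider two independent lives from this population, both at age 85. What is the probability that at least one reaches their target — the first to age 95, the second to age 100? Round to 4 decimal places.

0.1871

p₁ = l_95/l_85 = 5,007/34,755 = 0.144066; p₂ = l_100/l_85 = 1,749/34,755 = 0.050324.
P(at least one) = 1 − (1−p₁)(1−p₂) = 1 − 0.855934 × 0.949676 = 0.187140.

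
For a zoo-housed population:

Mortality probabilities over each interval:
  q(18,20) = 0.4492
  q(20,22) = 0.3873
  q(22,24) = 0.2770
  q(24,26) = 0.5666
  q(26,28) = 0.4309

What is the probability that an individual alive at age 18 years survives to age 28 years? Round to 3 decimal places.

The overall survival probability is (1 − 0.4492) × (1 − 0.3873) × (1 − 0.2770) × (1 − 0.5666) × (1 − 0.4309).
= 0.5508 × 0.6127 × 0.7230 × 0.4334 × 0.5691 = 0.060181.

0.060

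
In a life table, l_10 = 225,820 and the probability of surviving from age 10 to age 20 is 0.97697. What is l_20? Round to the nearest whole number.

l_20 = l_10 × p = 225,820 × 0.97697 = 220619.

220619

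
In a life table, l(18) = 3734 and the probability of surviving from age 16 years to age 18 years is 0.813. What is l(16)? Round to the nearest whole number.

4593

l(16) = l(18) / p = 3734 / 0.813 = 4593.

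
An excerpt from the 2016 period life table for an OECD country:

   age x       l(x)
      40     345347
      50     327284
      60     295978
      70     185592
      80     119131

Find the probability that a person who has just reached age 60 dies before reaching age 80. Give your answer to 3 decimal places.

P(die before 80 | alive at 60) = 1 − l(80)/l(60) = 1 − 119131/295978 = (176847)/295978 = 0.597500.

0.598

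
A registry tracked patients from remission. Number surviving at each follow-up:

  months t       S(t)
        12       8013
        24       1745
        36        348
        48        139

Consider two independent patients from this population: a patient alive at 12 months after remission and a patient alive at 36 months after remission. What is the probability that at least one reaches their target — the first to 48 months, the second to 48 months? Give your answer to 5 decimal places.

p₁ = S(48)/S(12) = 139/8013 = 0.017347; p₂ = S(48)/S(36) = 139/348 = 0.399425.
P(at least one) = 1 − (1−p₁)(1−p₂) = 1 − 0.982653 × 0.600575 = 0.409843.

0.40984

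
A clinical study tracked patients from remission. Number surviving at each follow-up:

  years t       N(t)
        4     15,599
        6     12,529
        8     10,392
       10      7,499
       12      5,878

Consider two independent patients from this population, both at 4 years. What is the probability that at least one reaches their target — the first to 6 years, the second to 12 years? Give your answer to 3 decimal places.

p₁ = N(6)/N(4) = 12,529/15,599 = 0.803193; p₂ = N(12)/N(4) = 5,878/15,599 = 0.376819.
P(at least one) = 1 − (1−p₁)(1−p₂) = 1 − 0.196807 × 0.623181 = 0.877354.

0.877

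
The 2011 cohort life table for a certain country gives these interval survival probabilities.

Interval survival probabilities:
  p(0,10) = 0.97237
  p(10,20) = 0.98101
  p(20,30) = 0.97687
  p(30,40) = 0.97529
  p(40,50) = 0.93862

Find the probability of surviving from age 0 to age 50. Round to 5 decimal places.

The overall survival probability is 0.97237 × 0.98101 × 0.97687 × 0.97529 × 0.93862.
= 0.853032.

0.85303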